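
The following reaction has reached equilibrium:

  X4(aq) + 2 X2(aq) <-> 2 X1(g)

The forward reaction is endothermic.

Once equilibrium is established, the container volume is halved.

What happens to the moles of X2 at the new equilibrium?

increases

Gas moles: reactants 0, products 2 (Δn_gas = +2). Compression shifts the system toward the side with fewer moles of gas — to the left.
The net shift is to the left. X2 is a reactant, so its amount increases.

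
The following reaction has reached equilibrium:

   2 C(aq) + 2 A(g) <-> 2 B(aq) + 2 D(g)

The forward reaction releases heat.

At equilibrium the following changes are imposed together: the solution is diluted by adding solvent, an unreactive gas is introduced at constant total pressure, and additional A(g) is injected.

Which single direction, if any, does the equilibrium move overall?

Dilution scales every aqueous concentration by the same factor. Δn_aq = 2 − 2 = 0, so Q is unchanged — no shift.
Adding inert gas at constant total pressure expands the volume, scaling every reacting partial pressure by the same factor. Δn_gas = 2 − 2 = 0, so Q is unchanged — no shift.
Adding A (g), a reactant, drives the reaction to the right.
Only the nonzero effect(s) matter; the net shift is to the right.

right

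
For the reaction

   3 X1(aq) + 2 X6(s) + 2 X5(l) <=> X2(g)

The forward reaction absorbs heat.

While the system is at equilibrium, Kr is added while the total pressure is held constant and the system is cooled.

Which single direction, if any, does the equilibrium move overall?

Adding inert gas at constant total pressure expands the volume and lowers every reacting partial pressure. With Δn_gas = 1 − 0 = +1, Q moves away from K toward the side with fewer gas moles, so the system shifts toward the side with more gas moles — to the right.
The forward reaction is endothermic. Lowering T favours the exothermic direction — shift to the left.
The individual effects push in opposite directions; without quantitative information the net direction cannot be determined.

cannot be determined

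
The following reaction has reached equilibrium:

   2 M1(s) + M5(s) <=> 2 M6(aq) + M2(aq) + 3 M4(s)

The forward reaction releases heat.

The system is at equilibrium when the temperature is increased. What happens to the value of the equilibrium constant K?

K depends on temperature via the van 't Hoff relation. The forward reaction is exothermic, so raising T decreases K.

decreases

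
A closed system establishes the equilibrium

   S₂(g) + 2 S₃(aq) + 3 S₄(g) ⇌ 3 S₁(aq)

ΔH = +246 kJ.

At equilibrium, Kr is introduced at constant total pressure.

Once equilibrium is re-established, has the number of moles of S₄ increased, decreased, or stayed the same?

Adding inert gas at constant total pressure expands the volume and lowers every reacting partial pressure. With Δn_gas = 0 − 4 = -4, Q moves away from K toward the side with fewer gas moles, so the system shifts toward the side with more gas moles — to the left.
The net shift is to the left. S₄ is a reactant, so its amount increases.

increases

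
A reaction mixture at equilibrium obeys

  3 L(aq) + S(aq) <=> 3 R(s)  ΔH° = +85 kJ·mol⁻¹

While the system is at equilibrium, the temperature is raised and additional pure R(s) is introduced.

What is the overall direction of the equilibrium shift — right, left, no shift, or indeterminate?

right

The forward reaction is endothermic. Raising T favours the endothermic direction — shift to the right.
R is a pure solid; its activity is 1 regardless of amount, so Q is unaffected — no shift from this change.
Only the nonzero effect(s) matter; the net shift is to the right.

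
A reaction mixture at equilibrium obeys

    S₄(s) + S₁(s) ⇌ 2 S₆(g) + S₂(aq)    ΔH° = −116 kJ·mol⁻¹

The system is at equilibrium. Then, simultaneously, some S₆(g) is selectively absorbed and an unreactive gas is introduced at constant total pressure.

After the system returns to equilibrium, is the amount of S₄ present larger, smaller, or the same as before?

decreases

Removing S₆ (g), a product, drives the reaction to the right.
Adding inert gas at constant total pressure expands the volume and lowers every reacting partial pressure. With Δn_gas = 2 − 0 = +2, Q moves away from K toward the side with fewer gas moles, so the system shifts toward the side with more gas moles — to the right.
The net shift is to the right. S₄ is a reactant, so its amount decreases.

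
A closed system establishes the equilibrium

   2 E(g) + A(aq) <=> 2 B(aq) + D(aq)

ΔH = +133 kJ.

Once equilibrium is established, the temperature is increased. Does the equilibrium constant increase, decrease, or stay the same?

increases

K depends on temperature via the van 't Hoff relation. The forward reaction is endothermic, so raising T increases K.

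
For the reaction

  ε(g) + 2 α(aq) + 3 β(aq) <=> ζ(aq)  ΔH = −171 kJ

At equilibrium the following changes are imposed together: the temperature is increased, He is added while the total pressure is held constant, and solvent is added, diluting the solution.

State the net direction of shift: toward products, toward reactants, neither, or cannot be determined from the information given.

The forward reaction is exothermic. Raising T favours the endothermic direction — shift to the left.
Adding inert gas at constant total pressure expands the volume and lowers every reacting partial pressure. With Δn_gas = 0 − 1 = -1, Q moves away from K toward the side with fewer gas moles, so the system shifts toward the side with more gas moles — to the left.
Dilution lowers every aqueous concentration by the same factor. Δn_aq = 1 − 5 = -4, so the system shifts toward the side with more dissolved moles — to the left.
All effects act in the same direction — net shift to the left.

left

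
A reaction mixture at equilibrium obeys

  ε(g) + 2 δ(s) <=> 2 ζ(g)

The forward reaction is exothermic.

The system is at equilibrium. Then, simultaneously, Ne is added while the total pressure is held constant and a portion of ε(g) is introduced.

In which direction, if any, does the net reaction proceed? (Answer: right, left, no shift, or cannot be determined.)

Adding inert gas at constant total pressure expands the volume and lowers every reacting partial pressure. With Δn_gas = 2 − 1 = +1, Q moves away from K toward the side with fewer gas moles, so the system shifts toward the side with more gas moles — to the right.
Adding ε (g), a reactant, drives the reaction to the right.
All effects act in the same direction — net shift to the right.

right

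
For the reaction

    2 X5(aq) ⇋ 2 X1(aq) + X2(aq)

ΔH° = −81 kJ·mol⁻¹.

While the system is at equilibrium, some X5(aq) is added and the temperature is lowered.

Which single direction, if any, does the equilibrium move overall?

right

Adding X5 (aq), a reactant, drives the reaction to the right.
The forward reaction is exothermic. Lowering T favours the exothermic direction — shift to the right.
All effects act in the same direction — net shift to the right.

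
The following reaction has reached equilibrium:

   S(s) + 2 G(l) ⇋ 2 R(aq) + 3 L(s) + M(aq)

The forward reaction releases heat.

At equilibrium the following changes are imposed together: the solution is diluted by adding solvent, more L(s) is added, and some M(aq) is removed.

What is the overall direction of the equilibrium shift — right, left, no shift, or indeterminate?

right

Dilution lowers every aqueous concentration by the same factor. Δn_aq = 3 − 0 = +3, so the system shifts toward the side with more dissolved moles — to the right.
L is a pure solid; its activity is 1 regardless of amount, so Q is unaffected — no shift from this change.
Removing M (aq), a product, drives the reaction to the right.
Only the nonzero effect(s) matter; the net shift is to the right.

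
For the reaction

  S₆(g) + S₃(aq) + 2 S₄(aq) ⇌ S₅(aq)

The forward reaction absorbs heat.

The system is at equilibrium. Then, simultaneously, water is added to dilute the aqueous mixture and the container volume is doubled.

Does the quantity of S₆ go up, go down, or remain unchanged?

Dilution lowers every aqueous concentration by the same factor. Δn_aq = 1 − 3 = -2, so the system shifts toward the side with more dissolved moles — to the left.
Gas moles: reactants 1, products 0 (Δn_gas = -1). Expansion shifts the system toward the side with more moles of gas — to the left.
The net shift is to the left. S₆ is a reactant, so its amount increases.

increases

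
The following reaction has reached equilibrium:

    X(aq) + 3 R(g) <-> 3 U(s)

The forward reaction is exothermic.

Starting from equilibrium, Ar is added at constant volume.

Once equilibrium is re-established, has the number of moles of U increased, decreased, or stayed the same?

At constant volume, adding an inert gas leaves every reacting species' partial pressure unchanged, so Q is unchanged — no shift from this change.
No net shift occurs, so the amount of U is unchanged.

unchanged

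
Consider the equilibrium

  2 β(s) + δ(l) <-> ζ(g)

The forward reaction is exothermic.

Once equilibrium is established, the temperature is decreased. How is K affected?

increases

K depends on temperature via the van 't Hoff relation. The forward reaction is exothermic, so lowering T increases K.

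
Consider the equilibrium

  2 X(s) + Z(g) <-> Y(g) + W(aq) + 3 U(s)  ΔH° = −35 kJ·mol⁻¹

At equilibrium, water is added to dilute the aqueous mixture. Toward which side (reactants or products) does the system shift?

Dilution lowers every aqueous concentration by the same factor. Δn_aq = 1 − 0 = +1, so the system shifts toward the side with more dissolved moles — to the right.

right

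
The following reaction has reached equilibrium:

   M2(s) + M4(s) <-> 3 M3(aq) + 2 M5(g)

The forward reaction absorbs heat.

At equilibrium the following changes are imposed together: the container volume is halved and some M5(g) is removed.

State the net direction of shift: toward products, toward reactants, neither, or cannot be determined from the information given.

Gas moles: reactants 0, products 2 (Δn_gas = +2). Compression shifts the system toward the side with fewer moles of gas — to the left.
Removing M5 (g), a product, drives the reaction to the right.
The individual effects push in opposite directions; without quantitative information the net direction cannot be determined.

cannot be determined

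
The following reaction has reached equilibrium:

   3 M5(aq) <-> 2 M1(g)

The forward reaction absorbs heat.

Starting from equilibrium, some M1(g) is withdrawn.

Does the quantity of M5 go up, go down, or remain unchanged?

Removing M1 (g), a product, drives the reaction to the right.
The net shift is to the right. M5 is a reactant, so its amount decreases.

decreases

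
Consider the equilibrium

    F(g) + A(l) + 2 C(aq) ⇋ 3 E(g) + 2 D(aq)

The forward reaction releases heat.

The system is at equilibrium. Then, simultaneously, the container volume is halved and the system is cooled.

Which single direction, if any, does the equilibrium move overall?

cannot be determined

Gas moles: reactants 1, products 3 (Δn_gas = +2). Compression shifts the system toward the side with fewer moles of gas — to the left.
The forward reaction is exothermic. Lowering T favours the exothermic direction — shift to the right.
The individual effects push in opposite directions; without quantitative information the net direction cannot be determined.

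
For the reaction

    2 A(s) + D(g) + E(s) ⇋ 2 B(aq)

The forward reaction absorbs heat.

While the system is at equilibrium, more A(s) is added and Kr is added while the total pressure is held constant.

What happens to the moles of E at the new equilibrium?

A is a pure solid; its activity is 1 regardless of amount, so Q is unaffected — no shift from this change.
Adding inert gas at constant total pressure expands the volume and lowers every reacting partial pressure. With Δn_gas = 0 − 1 = -1, Q moves away from K toward the side with fewer gas moles, so the system shifts toward the side with more gas moles — to the left.
The net shift is to the left. E is a reactant, so its amount increases.

increases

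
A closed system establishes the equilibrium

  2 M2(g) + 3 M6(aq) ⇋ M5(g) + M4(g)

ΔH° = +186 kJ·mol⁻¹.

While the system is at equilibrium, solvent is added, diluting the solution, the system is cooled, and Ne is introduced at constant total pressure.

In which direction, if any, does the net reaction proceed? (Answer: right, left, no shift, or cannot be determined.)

Dilution lowers every aqueous concentration by the same factor. Δn_aq = 0 − 3 = -3, so the system shifts toward the side with more dissolved moles — to the left.
The forward reaction is endothermic. Lowering T favours the exothermic direction — shift to the left.
Adding inert gas at constant total pressure expands the volume, scaling every reacting partial pressure by the same factor. Δn_gas = 2 − 2 = 0, so Q is unchanged — no shift.
Only the nonzero effect(s) matter; the net shift is to the left.

left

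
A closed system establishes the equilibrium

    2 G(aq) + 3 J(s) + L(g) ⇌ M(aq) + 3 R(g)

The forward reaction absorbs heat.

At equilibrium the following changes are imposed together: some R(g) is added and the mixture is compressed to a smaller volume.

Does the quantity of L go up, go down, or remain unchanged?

increases

Adding R (g), a product, drives the reaction to the left.
Gas moles: reactants 1, products 3 (Δn_gas = +2). Compression shifts the system toward the side with fewer moles of gas — to the left.
The net shift is to the left. L is a reactant, so its amount increases.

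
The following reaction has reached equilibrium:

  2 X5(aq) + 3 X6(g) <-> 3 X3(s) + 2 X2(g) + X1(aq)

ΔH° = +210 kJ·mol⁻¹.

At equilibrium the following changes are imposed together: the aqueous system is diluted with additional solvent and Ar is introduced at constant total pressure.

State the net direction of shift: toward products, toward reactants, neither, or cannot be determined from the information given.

Dilution lowers every aqueous concentration by the same factor. Δn_aq = 1 − 2 = -1, so the system shifts toward the side with more dissolved moles — to the left.
Adding inert gas at constant total pressure expands the volume and lowers every reacting partial pressure. With Δn_gas = 2 − 3 = -1, Q moves away from K toward the side with fewer gas moles, so the system shifts toward the side with more gas moles — to the left.
All effects act in the same direction — net shift to the left.

left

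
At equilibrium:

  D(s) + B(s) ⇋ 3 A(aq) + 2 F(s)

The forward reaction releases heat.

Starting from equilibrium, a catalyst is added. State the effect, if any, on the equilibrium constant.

The equilibrium constant depends only on temperature. This perturbation changes neither the position of equilibrium nor K.

unchanged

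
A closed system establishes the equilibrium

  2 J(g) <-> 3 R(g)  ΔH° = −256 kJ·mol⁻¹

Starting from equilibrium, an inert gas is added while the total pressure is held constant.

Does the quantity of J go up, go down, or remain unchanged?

Adding inert gas at constant total pressure expands the volume and lowers every reacting partial pressure. With Δn_gas = 3 − 2 = +1, Q moves away from K toward the side with fewer gas moles, so the system shifts toward the side with more gas moles — to the right.
The net shift is to the right. J is a reactant, so its amount decreases.

decreases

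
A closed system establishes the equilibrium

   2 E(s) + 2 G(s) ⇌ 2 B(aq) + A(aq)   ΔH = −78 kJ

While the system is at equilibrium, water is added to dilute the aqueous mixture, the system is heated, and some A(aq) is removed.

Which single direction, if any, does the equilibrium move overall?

cannot be determined

Dilution lowers every aqueous concentration by the same factor. Δn_aq = 3 − 0 = +3, so the system shifts toward the side with more dissolved moles — to the right.
The forward reaction is exothermic. Raising T favours the endothermic direction — shift to the left.
Removing A (aq), a product, drives the reaction to the right.
The individual effects push in opposite directions; without quantitative information the net direction cannot be determined.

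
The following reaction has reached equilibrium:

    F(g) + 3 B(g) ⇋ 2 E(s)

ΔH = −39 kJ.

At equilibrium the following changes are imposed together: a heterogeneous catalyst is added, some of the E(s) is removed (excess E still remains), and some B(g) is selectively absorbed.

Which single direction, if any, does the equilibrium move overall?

A catalyst speeds both forward and reverse rates equally; it changes neither Q nor K — no shift from this change.
E is a pure solid; its activity is 1 regardless of amount, so Q is unaffected — no shift from this change.
Removing B (g), a reactant, drives the reaction to the left.
Only the nonzero effect(s) matter; the net shift is to the left.

left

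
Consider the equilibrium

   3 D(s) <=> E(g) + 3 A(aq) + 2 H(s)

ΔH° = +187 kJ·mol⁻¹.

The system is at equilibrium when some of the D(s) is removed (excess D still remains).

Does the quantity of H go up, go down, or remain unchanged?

unchanged

D is a pure solid; its activity is 1 regardless of amount, so Q is unaffected — no shift from this change.
No net shift occurs, so the amount of H is unchanged.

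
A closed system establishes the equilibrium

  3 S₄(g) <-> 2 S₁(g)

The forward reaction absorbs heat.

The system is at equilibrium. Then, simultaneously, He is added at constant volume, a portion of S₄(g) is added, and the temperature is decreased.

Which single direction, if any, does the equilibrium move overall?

cannot be determined

At constant volume, adding an inert gas leaves every reacting species' partial pressure unchanged, so Q is unchanged — no shift from this change.
Adding S₄ (g), a reactant, drives the reaction to the right.
The forward reaction is endothermic. Lowering T favours the exothermic direction — shift to the left.
The individual effects push in opposite directions; without quantitative information the net direction cannot be determined.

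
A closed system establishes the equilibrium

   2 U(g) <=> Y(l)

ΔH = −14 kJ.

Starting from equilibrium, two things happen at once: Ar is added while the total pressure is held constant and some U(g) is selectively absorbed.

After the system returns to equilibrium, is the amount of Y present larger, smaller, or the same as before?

Adding inert gas at constant total pressure expands the volume and lowers every reacting partial pressure. With Δn_gas = 0 − 2 = -2, Q moves away from K toward the side with fewer gas moles, so the system shifts toward the side with more gas moles — to the left.
Removing U (g), a reactant, drives the reaction to the left.
The net shift is to the left. Y is a product, so its amount decreases.

decreases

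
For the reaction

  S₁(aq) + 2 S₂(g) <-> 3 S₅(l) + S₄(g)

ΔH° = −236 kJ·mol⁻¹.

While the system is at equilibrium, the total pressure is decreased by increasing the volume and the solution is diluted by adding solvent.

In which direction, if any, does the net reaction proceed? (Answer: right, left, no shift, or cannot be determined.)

left

Gas moles: reactants 2, products 1 (Δn_gas = -1). Expansion shifts the system toward the side with more moles of gas — to the left.
Dilution lowers every aqueous concentration by the same factor. Δn_aq = 0 − 1 = -1, so the system shifts toward the side with more dissolved moles — to the left.
All effects act in the same direction — net shift to the left.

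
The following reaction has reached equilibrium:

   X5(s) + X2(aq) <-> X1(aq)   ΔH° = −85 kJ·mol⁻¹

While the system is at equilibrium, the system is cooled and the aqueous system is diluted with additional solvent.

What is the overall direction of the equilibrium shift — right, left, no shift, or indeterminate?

The forward reaction is exothermic. Lowering T favours the exothermic direction — shift to the right.
Dilution scales every aqueous concentration by the same factor. Δn_aq = 1 − 1 = 0, so Q is unchanged — no shift.
Only the nonzero effect(s) matter; the net shift is to the right.

right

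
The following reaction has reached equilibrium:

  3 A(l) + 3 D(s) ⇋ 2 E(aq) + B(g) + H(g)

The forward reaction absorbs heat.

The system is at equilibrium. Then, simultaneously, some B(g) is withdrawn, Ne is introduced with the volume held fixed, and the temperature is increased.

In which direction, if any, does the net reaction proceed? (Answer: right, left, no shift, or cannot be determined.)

Removing B (g), a product, drives the reaction to the right.
At constant volume, adding an inert gas leaves every reacting species' partial pressure unchanged, so Q is unchanged — no shift from this change.
The forward reaction is endothermic. Raising T favours the endothermic direction — shift to the right.
Only the nonzero effect(s) matter; the net shift is to the right.

right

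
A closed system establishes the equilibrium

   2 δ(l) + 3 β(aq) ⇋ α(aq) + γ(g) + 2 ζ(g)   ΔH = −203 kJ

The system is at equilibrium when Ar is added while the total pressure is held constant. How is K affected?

The equilibrium constant depends only on temperature. This perturbation may move the position of equilibrium, but since T is unchanged, K itself is unchanged.

unchanged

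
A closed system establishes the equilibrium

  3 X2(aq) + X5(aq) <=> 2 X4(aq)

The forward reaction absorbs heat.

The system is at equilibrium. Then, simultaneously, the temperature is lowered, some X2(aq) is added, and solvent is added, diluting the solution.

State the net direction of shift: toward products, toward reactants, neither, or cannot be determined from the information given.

cannot be determined

The forward reaction is endothermic. Lowering T favours the exothermic direction — shift to the left.
Adding X2 (aq), a reactant, drives the reaction to the right.
Dilution lowers every aqueous concentration by the same factor. Δn_aq = 2 − 4 = -2, so the system shifts toward the side with more dissolved moles — to the left.
The individual effects push in opposite directions; without quantitative information the net direction cannot be determined.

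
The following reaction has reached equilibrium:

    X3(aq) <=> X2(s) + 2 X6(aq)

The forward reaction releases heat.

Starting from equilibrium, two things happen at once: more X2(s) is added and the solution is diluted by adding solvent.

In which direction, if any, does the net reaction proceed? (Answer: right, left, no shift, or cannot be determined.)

X2 is a pure solid; its activity is 1 regardless of amount, so Q is unaffected — no shift from this change.
Dilution lowers every aqueous concentration by the same factor. Δn_aq = 2 − 1 = +1, so the system shifts toward the side with more dissolved moles — to the right.
Only the nonzero effect(s) matter; the net shift is to the right.

right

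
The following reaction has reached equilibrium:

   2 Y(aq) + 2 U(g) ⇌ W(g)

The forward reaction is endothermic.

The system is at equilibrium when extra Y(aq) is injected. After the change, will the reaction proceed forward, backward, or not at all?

right

Adding Y (aq), a reactant, drives the reaction to the right.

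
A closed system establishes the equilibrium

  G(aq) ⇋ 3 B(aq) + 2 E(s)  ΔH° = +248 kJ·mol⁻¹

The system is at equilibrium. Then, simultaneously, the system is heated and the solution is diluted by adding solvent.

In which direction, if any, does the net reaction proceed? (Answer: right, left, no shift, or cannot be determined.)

The forward reaction is endothermic. Raising T favours the endothermic direction — shift to the right.
Dilution lowers every aqueous concentration by the same factor. Δn_aq = 3 − 1 = +2, so the system shifts toward the side with more dissolved moles — to the right.
All effects act in the same direction — net shift to the right.

right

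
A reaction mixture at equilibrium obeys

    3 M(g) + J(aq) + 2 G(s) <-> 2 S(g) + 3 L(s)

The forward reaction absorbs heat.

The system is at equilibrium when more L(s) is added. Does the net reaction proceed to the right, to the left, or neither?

L is a pure solid; its activity is 1 regardless of amount, so Q is unaffected — no shift from this change.

no shift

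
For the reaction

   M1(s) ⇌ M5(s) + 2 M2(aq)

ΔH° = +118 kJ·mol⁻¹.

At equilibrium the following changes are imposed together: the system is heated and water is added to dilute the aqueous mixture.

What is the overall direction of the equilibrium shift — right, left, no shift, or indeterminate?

right

The forward reaction is endothermic. Raising T favours the endothermic direction — shift to the right.
Dilution lowers every aqueous concentration by the same factor. Δn_aq = 2 − 0 = +2, so the system shifts toward the side with more dissolved moles — to the right.
All effects act in the same direction — net shift to the right.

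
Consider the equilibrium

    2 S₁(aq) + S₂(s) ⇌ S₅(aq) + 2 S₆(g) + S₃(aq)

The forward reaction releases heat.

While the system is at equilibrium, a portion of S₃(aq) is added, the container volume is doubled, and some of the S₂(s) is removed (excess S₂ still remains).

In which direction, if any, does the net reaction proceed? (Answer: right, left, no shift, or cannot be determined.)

Adding S₃ (aq), a product, drives the reaction to the left.
Gas moles: reactants 0, products 2 (Δn_gas = +2). Expansion shifts the system toward the side with more moles of gas — to the right.
S₂ is a pure solid; its activity is 1 regardless of amount, so Q is unaffected — no shift from this change.
The individual effects push in opposite directions; without quantitative information the net direction cannot be determined.

cannot be determined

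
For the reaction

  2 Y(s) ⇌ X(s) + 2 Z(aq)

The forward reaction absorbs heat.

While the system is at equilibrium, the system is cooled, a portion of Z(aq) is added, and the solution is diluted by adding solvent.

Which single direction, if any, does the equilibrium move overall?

cannot be determined

The forward reaction is endothermic. Lowering T favours the exothermic direction — shift to the left.
Adding Z (aq), a product, drives the reaction to the left.
Dilution lowers every aqueous concentration by the same factor. Δn_aq = 2 − 0 = +2, so the system shifts toward the side with more dissolved moles — to the right.
The individual effects push in opposite directions; without quantitative information the net direction cannot be determined.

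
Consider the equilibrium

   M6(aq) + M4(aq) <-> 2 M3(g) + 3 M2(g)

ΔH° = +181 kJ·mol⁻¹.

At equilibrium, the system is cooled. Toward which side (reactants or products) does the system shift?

The forward reaction is endothermic. Lowering T favours the exothermic direction — shift to the left.

left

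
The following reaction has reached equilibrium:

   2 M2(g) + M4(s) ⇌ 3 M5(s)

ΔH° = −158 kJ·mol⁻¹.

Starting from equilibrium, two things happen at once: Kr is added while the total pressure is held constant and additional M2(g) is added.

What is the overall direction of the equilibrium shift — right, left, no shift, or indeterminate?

cannot be determined

Adding inert gas at constant total pressure expands the volume and lowers every reacting partial pressure. With Δn_gas = 0 − 2 = -2, Q moves away from K toward the side with fewer gas moles, so the system shifts toward the side with more gas moles — to the left.
Adding M2 (g), a reactant, drives the reaction to the right.
The individual effects push in opposite directions; without quantitative information the net direction cannot be determined.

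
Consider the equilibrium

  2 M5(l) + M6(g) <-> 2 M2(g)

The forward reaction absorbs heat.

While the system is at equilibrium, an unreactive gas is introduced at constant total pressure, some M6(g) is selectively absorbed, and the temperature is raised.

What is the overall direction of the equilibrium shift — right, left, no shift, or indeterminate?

Adding inert gas at constant total pressure expands the volume and lowers every reacting partial pressure. With Δn_gas = 2 − 1 = +1, Q moves away from K toward the side with fewer gas moles, so the system shifts toward the side with more gas moles — to the right.
Removing M6 (g), a reactant, drives the reaction to the left.
The forward reaction is endothermic. Raising T favours the endothermic direction — shift to the right.
The individual effects push in opposite directions; without quantitative information the net direction cannot be determined.

cannot be determined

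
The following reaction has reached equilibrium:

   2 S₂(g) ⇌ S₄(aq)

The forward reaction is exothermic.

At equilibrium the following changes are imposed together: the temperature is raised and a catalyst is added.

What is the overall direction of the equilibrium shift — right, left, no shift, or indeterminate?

The forward reaction is exothermic. Raising T favours the endothermic direction — shift to the left.
A catalyst speeds both forward and reverse rates equally; it changes neither Q nor K — no shift from this change.
Only the nonzero effect(s) matter; the net shift is to the left.

left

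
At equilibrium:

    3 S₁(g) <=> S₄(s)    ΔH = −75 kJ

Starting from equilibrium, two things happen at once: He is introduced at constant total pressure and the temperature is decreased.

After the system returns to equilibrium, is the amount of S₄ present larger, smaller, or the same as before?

Adding inert gas at constant total pressure expands the volume and lowers every reacting partial pressure. With Δn_gas = 0 − 3 = -3, Q moves away from K toward the side with fewer gas moles, so the system shifts toward the side with more gas moles — to the left.
The forward reaction is exothermic. Lowering T favours the exothermic direction — shift to the right.
The two effects oppose each other, so the net shift — and hence the change in S₄ — cannot be determined from the given information.

cannot be determined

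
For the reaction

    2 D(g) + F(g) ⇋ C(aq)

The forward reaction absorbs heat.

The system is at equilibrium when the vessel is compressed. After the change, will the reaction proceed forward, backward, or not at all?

Gas moles: reactants 3, products 0 (Δn_gas = -3). Compression shifts the system toward the side with fewer moles of gas — to the right.

right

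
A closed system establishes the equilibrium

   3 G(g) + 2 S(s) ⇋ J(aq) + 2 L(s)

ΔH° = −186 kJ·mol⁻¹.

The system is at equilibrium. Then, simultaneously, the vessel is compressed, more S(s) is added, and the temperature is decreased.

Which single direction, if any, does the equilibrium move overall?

right

Gas moles: reactants 3, products 0 (Δn_gas = -3). Compression shifts the system toward the side with fewer moles of gas — to the right.
S is a pure solid; its activity is 1 regardless of amount, so Q is unaffected — no shift from this change.
The forward reaction is exothermic. Lowering T favours the exothermic direction — shift to the right.
Only the nonzero effect(s) matter; the net shift is to the right.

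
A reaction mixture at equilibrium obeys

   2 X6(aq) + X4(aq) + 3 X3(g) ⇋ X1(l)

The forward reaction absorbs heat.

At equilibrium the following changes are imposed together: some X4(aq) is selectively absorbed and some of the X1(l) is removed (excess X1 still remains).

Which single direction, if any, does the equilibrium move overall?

left

Removing X4 (aq), a reactant, drives the reaction to the left.
X1 is a pure liquid; its activity is 1 regardless of amount, so Q is unaffected — no shift from this change.
Only the nonzero effect(s) matter; the net shift is to the left.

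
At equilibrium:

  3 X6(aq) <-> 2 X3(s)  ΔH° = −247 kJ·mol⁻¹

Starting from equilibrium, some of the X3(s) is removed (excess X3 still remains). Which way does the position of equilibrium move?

no shift

X3 is a pure solid; its activity is 1 regardless of amount, so Q is unaffected — no shift from this change.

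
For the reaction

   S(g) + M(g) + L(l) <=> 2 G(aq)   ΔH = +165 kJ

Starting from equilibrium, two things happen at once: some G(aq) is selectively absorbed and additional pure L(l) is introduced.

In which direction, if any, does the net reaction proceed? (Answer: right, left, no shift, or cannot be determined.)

right

Removing G (aq), a product, drives the reaction to the right.
L is a pure liquid; its activity is 1 regardless of amount, so Q is unaffected — no shift from this change.
Only the nonzero effect(s) matter; the net shift is to the right.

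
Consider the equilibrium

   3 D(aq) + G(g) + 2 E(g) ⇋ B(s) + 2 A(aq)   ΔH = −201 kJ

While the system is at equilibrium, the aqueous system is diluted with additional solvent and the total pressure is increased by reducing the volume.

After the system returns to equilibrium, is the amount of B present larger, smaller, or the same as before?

cannot be determined

Dilution lowers every aqueous concentration by the same factor. Δn_aq = 2 − 3 = -1, so the system shifts toward the side with more dissolved moles — to the left.
Gas moles: reactants 3, products 0 (Δn_gas = -3). Compression shifts the system toward the side with fewer moles of gas — to the right.
The two effects oppose each other, so the net shift — and hence the change in B — cannot be determined from the given information.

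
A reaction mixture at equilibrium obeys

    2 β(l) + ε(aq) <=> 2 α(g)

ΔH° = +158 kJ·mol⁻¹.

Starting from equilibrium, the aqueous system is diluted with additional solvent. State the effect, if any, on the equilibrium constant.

The equilibrium constant depends only on temperature. This perturbation may move the position of equilibrium, but since T is unchanged, K itself is unchanged.

unchanged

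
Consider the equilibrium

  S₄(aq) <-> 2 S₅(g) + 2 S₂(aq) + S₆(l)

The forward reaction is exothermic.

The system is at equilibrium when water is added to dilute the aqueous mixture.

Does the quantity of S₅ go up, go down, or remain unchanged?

Dilution lowers every aqueous concentration by the same factor. Δn_aq = 2 − 1 = +1, so the system shifts toward the side with more dissolved moles — to the right.
The net shift is to the right. S₅ is a product, so its amount increases.

increases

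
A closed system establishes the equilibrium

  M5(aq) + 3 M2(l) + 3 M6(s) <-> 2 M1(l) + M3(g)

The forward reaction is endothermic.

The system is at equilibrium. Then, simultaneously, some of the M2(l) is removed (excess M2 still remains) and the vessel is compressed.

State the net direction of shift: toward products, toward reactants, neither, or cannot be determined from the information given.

M2 is a pure liquid; its activity is 1 regardless of amount, so Q is unaffected — no shift from this change.
Gas moles: reactants 0, products 1 (Δn_gas = +1). Compression shifts the system toward the side with fewer moles of gas — to the left.
Only the nonzero effect(s) matter; the net shift is to the left.

left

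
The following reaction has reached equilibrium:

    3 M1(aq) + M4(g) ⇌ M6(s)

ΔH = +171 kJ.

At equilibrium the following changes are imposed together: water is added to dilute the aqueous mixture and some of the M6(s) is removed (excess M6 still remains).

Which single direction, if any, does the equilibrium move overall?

Dilution lowers every aqueous concentration by the same factor. Δn_aq = 0 − 3 = -3, so the system shifts toward the side with more dissolved moles — to the left.
M6 is a pure solid; its activity is 1 regardless of amount, so Q is unaffected — no shift from this change.
Only the nonzero effect(s) matter; the net shift is to the left.

left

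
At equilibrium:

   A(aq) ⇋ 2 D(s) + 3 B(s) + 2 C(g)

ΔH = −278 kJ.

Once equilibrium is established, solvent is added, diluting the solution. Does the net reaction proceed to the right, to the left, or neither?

Dilution lowers every aqueous concentration by the same factor. Δn_aq = 0 − 1 = -1, so the system shifts toward the side with more dissolved moles — to the left.

left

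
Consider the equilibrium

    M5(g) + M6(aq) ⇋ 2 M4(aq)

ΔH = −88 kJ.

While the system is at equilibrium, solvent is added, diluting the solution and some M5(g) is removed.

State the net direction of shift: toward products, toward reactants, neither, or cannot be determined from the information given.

cannot be determined

Dilution lowers every aqueous concentration by the same factor. Δn_aq = 2 − 1 = +1, so the system shifts toward the side with more dissolved moles — to the right.
Removing M5 (g), a reactant, drives the reaction to the left.
The individual effects push in opposite directions; without quantitative information the net direction cannot be determined.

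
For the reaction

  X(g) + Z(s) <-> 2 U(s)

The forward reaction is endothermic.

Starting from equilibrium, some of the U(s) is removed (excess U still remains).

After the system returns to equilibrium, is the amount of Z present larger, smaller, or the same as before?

unchanged

U is a pure solid; its activity is 1 regardless of amount, so Q is unaffected — no shift from this change.
No net shift occurs, so the amount of Z is unchanged.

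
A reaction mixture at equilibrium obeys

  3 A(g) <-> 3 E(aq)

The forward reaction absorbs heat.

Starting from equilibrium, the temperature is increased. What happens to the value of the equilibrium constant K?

increases

K depends on temperature via the van 't Hoff relation. The forward reaction is endothermic, so raising T increases K.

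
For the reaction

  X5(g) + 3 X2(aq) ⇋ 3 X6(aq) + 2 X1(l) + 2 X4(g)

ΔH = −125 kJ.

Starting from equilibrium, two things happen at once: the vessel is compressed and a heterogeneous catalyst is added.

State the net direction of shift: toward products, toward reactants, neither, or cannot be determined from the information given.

left

Gas moles: reactants 1, products 2 (Δn_gas = +1). Compression shifts the system toward the side with fewer moles of gas — to the left.
A catalyst speeds both forward and reverse rates equally; it changes neither Q nor K — no shift from this change.
Only the nonzero effect(s) matter; the net shift is to the left.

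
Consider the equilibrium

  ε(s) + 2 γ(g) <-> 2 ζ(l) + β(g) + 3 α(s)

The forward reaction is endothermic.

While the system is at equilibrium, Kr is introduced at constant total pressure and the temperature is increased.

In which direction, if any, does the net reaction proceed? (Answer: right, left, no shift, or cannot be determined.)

cannot be determined

Adding inert gas at constant total pressure expands the volume and lowers every reacting partial pressure. With Δn_gas = 1 − 2 = -1, Q moves away from K toward the side with fewer gas moles, so the system shifts toward the side with more gas moles — to the left.
The forward reaction is endothermic. Raising T favours the endothermic direction — shift to the right.
The individual effects push in opposite directions; without quantitative information the net direction cannot be determined.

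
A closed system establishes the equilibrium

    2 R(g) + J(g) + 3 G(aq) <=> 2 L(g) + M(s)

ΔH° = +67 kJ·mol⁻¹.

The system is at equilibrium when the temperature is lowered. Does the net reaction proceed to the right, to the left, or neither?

left

The forward reaction is endothermic. Lowering T favours the exothermic direction — shift to the left.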